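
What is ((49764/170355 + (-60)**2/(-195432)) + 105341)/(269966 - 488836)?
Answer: -48709831820289/101205543811850 ≈ -0.48130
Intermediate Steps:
((49764/170355 + (-60)**2/(-195432)) + 105341)/(269966 - 488836) = ((49764*(1/170355) + 3600*(-1/195432)) + 105341)/(-218870) = ((16588/56785 - 150/8143) + 105341)*(-1/218870) = (126558334/462400255 + 105341)*(-1/218870) = (48709831820289/462400255)*(-1/218870) = -48709831820289/101205543811850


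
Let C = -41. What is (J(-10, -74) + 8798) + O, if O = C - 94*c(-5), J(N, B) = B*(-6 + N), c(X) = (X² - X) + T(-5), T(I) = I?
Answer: 7591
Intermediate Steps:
c(X) = -5 + X² - X (c(X) = (X² - X) - 5 = -5 + X² - X)
O = -2391 (O = -41 - 94*(-5 + (-5)² - 1*(-5)) = -41 - 94*(-5 + 25 + 5) = -41 - 94*25 = -41 - 2350 = -2391)
(J(-10, -74) + 8798) + O = (-74*(-6 - 10) + 8798) - 2391 = (-74*(-16) + 8798) - 2391 = (1184 + 8798) - 2391 = 9982 - 2391 = 7591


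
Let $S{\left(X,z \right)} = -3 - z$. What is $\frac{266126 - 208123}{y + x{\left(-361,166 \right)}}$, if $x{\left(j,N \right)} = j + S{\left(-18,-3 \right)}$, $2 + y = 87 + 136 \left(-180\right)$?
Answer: $- \frac{58003}{24756} \approx -2.343$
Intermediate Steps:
$y = -24395$ ($y = -2 + \left(87 + 136 \left(-180\right)\right) = -2 + \left(87 - 24480\right) = -2 - 24393 = -24395$)
$x{\left(j,N \right)} = j$ ($x{\left(j,N \right)} = j - 0 = j + \left(-3 + 3\right) = j + 0 = j$)
$\frac{266126 - 208123}{y + x{\left(-361,166 \right)}} = \frac{266126 - 208123}{-24395 - 361} = \frac{58003}{-24756} = 58003 \left(- \frac{1}{24756}\right) = - \frac{58003}{24756}$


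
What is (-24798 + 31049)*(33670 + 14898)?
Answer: 303598568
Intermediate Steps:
(-24798 + 31049)*(33670 + 14898) = 6251*48568 = 303598568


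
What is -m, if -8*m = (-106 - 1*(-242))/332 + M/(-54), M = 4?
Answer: 94/2241 ≈ 0.041946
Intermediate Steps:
m = -94/2241 (m = -((-106 - 1*(-242))/332 + 4/(-54))/8 = -((-106 + 242)*(1/332) + 4*(-1/54))/8 = -(136*(1/332) - 2/27)/8 = -(34/83 - 2/27)/8 = -⅛*752/2241 = -94/2241 ≈ -0.041946)
-m = -1*(-94/2241) = 94/2241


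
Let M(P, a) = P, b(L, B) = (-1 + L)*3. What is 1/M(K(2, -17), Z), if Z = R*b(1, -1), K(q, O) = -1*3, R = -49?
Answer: -1/3 ≈ -0.33333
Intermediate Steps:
b(L, B) = -3 + 3*L
K(q, O) = -3
Z = 0 (Z = -49*(-3 + 3*1) = -49*(-3 + 3) = -49*0 = 0)
1/M(K(2, -17), Z) = 1/(-3) = -1/3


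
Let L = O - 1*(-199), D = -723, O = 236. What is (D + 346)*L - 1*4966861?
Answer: -5130856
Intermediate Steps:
L = 435 (L = 236 - 1*(-199) = 236 + 199 = 435)
(D + 346)*L - 1*4966861 = (-723 + 346)*435 - 1*4966861 = -377*435 - 4966861 = -163995 - 4966861 = -5130856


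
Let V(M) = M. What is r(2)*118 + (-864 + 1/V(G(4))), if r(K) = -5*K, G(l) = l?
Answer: -8175/4 ≈ -2043.8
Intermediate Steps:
r(2)*118 + (-864 + 1/V(G(4))) = -5*2*118 + (-864 + 1/4) = -10*118 + (-864 + 1/4) = -1180 - 3455/4 = -8175/4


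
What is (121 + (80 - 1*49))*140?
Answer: 21280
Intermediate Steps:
(121 + (80 - 1*49))*140 = (121 + (80 - 49))*140 = (121 + 31)*140 = 152*140 = 21280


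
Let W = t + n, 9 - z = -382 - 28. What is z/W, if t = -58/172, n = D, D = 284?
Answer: 36034/24395 ≈ 1.4771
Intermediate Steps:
z = 419 (z = 9 - (-382 - 28) = 9 - 1*(-410) = 9 + 410 = 419)
n = 284
t = -29/86 (t = -58*1/172 = -29/86 ≈ -0.33721)
W = 24395/86 (W = -29/86 + 284 = 24395/86 ≈ 283.66)
z/W = 419/(24395/86) = 419*(86/24395) = 36034/24395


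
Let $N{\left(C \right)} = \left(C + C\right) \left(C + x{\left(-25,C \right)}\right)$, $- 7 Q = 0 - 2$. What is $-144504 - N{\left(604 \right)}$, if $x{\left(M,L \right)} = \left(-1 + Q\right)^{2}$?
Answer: $- \frac{42862864}{49} \approx -8.7475 \cdot 10^{5}$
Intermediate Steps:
$Q = \frac{2}{7}$ ($Q = - \frac{0 - 2}{7} = \left(- \frac{1}{7}\right) \left(-2\right) = \frac{2}{7} \approx 0.28571$)
$x{\left(M,L \right)} = \frac{25}{49}$ ($x{\left(M,L \right)} = \left(-1 + \frac{2}{7}\right)^{2} = \left(- \frac{5}{7}\right)^{2} = \frac{25}{49}$)
$N{\left(C \right)} = 2 C \left(\frac{25}{49} + C\right)$ ($N{\left(C \right)} = \left(C + C\right) \left(C + \frac{25}{49}\right) = 2 C \left(\frac{25}{49} + C\right)$)
$-144504 - N{\left(604 \right)} = -144504 - \frac{2}{49} \cdot 604 \left(25 + 49 \cdot 604\right) = -144504 - \frac{2}{49} \cdot 604 \left(25 + 29596\right) = -144504 - \frac{2}{49} \cdot 604 \cdot 29621 = -144504 - \frac{35782168}{49} = - \frac{42862864}{49}$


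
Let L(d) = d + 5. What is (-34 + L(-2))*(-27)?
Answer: 837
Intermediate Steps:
L(d) = 5 + d
(-34 + L(-2))*(-27) = (-34 + (5 - 2))*(-27) = (-34 + 3)*(-27) = -31*(-27) = 837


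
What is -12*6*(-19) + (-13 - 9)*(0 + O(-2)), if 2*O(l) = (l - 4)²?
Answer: 972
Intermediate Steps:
O(l) = (-4 + l)²/2 (O(l) = (l - 4)²/2 = (-4 + l)²/2)
-12*6*(-19) + (-13 - 9)*(0 + O(-2)) = -12*6*(-19) + (-13 - 9)*(0 + (-4 - 2)²/2) = -4*18*(-19) - 22*(0 + (½)*(-6)²) = -72*(-19) - 22*(0 + (½)*36) = 1368 - 22*(0 + 18) = 1368 - 22*18 = 1368 - 396 = 972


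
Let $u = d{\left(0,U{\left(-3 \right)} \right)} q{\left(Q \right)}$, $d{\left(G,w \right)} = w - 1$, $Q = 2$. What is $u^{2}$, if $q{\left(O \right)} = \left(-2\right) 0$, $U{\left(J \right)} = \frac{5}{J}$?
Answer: $0$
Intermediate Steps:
$q{\left(O \right)} = 0$
$d{\left(G,w \right)} = -1 + w$ ($d{\left(G,w \right)} = w - 1 = -1 + w$)
$u = 0$ ($u = \left(-1 + \frac{5}{-3}\right) 0 = \left(-1 + 5 \left(- \frac{1}{3}\right)\right) 0 = \left(-1 - \frac{5}{3}\right) 0 = \left(- \frac{8}{3}\right) 0 = 0$)
$u^{2} = 0^{2} = 0$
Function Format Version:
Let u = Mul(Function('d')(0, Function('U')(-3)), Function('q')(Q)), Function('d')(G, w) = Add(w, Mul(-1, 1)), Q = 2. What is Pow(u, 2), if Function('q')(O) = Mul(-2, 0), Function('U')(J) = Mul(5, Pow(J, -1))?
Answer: 0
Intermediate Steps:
Function('q')(O) = 0
Function('d')(G, w) = Add(-1, w) (Function('d')(G, w) = Add(w, -1) = Add(-1, w))
u = 0 (u = Mul(Add(-1, Mul(5, Pow(-3, -1))), 0) = Mul(Add(-1, Mul(5, Rational(-1, 3))), 0) = Mul(Add(-1, Rational(-5, 3)), 0) = Mul(Rational(-8, 3), 0) = 0)
Pow(u, 2) = Pow(0, 2) = 0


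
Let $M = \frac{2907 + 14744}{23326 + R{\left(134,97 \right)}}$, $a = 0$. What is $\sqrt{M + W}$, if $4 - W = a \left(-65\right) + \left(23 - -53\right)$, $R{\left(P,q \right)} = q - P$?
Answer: $\frac{i \sqrt{38640107373}}{23289} \approx 8.4405 i$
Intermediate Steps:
$W = -72$ ($W = 4 - \left(0 \left(-65\right) + \left(23 - -53\right)\right) = 4 - \left(0 + \left(23 + 53\right)\right) = 4 - \left(0 + 76\right) = 4 - 76 = -72$)
$M = \frac{17651}{23289}$ ($M = \frac{2907 + 14744}{23326 + \left(97 - 134\right)} = \frac{17651}{23326 + \left(97 - 134\right)} = \frac{17651}{23326 - 37} = \frac{17651}{23289} \approx 0.75791$)
$\sqrt{M + W} = \sqrt{\frac{17651}{23289} - 72} = \sqrt{- \frac{1659157}{23289}} = \frac{i \sqrt{38640107373}}{23289}$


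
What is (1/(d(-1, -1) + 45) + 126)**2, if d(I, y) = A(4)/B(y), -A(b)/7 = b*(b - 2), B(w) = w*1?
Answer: 161976529/10201 ≈ 15879.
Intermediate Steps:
B(w) = w
A(b) = -7*b*(-2 + b) (A(b) = -7*b*(b - 2) = -7*b*(-2 + b))
d(I, y) = -56/y (d(I, y) = (7*4*(2 - 1*4))/y = (7*4*(2 - 4))/y = (7*4*(-2))/y = -56/y)
(1/(d(-1, -1) + 45) + 126)**2 = (1/(-56/(-1) + 45) + 126)**2 = (1/(-56*(-1) + 45) + 126)**2 = (1/(56 + 45) + 126)**2 = (1/101 + 126)**2 = (12727/101)**2 = 161976529/10201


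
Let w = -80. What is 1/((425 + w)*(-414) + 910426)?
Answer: 1/767596 ≈ 1.3028e-6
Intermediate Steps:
1/((425 + w)*(-414) + 910426) = 1/((425 - 80)*(-414) + 910426) = 1/(345*(-414) + 910426) = 1/(-142830 + 910426) = 1/767596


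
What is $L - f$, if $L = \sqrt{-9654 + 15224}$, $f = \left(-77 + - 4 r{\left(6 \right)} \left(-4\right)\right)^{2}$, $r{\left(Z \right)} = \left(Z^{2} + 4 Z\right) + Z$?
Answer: $-958441 + \sqrt{5570} \approx -9.5837 \cdot 10^{5}$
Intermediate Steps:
$r{\left(Z \right)} = Z^{2} + 5 Z$
$f = 958441$ ($f = \left(-77 + - 4 \cdot 6 \left(5 + 6\right) \left(-4\right)\right)^{2} = \left(-77 + - 4 \cdot 6 \cdot 11 \left(-4\right)\right)^{2} = \left(-77 + \left(-4\right) 66 \left(-4\right)\right)^{2} = \left(-77 - -1056\right)^{2} = \left(-77 + 1056\right)^{2} = 979^{2} = 958441$)
$L = \sqrt{5570} \approx 74.632$
$L - f = \sqrt{5570} - 958441 = -958441 + \sqrt{5570}$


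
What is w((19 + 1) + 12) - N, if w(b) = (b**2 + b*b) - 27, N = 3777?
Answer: -1756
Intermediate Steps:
w(b) = -27 + 2*b**2 (w(b) = (b**2 + b**2) - 27 = 2*b**2 - 27 = -27 + 2*b**2)
w((19 + 1) + 12) - N = (-27 + 2*((19 + 1) + 12)**2) - 1*3777 = (-27 + 2*(20 + 12)**2) - 3777 = (-27 + 2*32**2) - 3777 = (-27 + 2*1024) - 3777 = (-27 + 2048) - 3777 = 2021 - 3777 = -1756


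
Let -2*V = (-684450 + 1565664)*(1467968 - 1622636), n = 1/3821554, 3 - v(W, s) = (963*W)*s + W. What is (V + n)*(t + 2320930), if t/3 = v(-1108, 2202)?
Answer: 1836283211064897658614371335/3821554 ≈ 4.8051e+20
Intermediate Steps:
v(W, s) = 3 - W - 963*W*s (v(W, s) = 3 - ((963*W)*s + W) = 3 - (963*W*s + W) = 3 - (W + 963*W*s) = 3 + (-W - 963*W*s) = 3 - W - 963*W*s)
t = 7048631757 (t = 3*(3 - 1*(-1108) - 963*(-1108)*2202) = 3*(3 + 1108 + 2349542808) = 3*2349543919 = 7048631757)
n = 1/3821554 ≈ 2.6167e-7
V = 68147803476 (V = -(-684450 + 1565664)*(1467968 - 1622636)/2 = -440607*(-154668) = -1/2*(-136295606952) = 68147803476)
(V + n)*(t + 2320930) = (68147803476 + 1/3821554)*(7048631757 + 2320930) = (260430510964921705/3821554)*7050952687 = 1836283211064897658614371335/3821554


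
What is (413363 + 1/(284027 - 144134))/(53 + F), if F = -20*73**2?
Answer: -57826590160/14902381611 ≈ -3.8804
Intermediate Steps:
F = -106580 (F = -20*5329 = -106580)
(413363 + 1/(284027 - 144134))/(53 + F) = (413363 + 1/(284027 - 144134))/(53 - 106580) = (413363 + 1/139893)/(-106527) = (413363 + 1/139893)*(-1/106527) = (57826590160/139893)*(-1/106527) = -57826590160/14902381611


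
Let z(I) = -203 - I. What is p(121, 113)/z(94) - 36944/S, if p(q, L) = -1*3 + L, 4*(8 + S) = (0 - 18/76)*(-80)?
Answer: 9475826/837 ≈ 11321.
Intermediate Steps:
S = -62/19 (S = -8 + ((0 - 18/76)*(-80))/4 = -8 + ((0 - 18*1/76)*(-80))/4 = -8 + ((0 - 9/38)*(-80))/4 = -8 + (-9/38*(-80))/4 = -8 + (¼)*(360/19) = -8 + 90/19 = -62/19 ≈ -3.2632)
p(q, L) = -3 + L
p(121, 113)/z(94) - 36944/S = (-3 + 113)/(-203 - 1*94) - 36944/(-62/19) = 110/(-203 - 94) - 36944*(-19/62) = 110/(-297) + 350968/31 = 110*(-1/297) + 350968/31 = -10/27 + 350968/31 = 9475826/837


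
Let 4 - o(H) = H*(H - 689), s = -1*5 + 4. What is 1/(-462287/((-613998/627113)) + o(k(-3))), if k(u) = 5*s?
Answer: 87714/41111152909 ≈ 2.1336e-6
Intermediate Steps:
s = -1 (s = -5 + 4 = -1)
k(u) = -5 (k(u) = 5*(-1) = -5)
o(H) = 4 - H*(-689 + H) (o(H) = 4 - H*(H - 689) = 4 - H*(-689 + H))
1/(-462287/((-613998/627113)) + o(k(-3))) = 1/(-462287/((-613998/627113)) + (4 - 1*(-5)**2 + 689*(-5))) = 1/(-462287/((-613998*1/627113)) + (4 - 1*25 - 3445)) = 1/(-462287/(-613998/627113) + (4 - 25 - 3445)) = 1/(-462287*(-627113/613998) - 3466) = 1/(41415169633/87714 - 3466) = 1/(41111152909/87714) = 87714/41111152909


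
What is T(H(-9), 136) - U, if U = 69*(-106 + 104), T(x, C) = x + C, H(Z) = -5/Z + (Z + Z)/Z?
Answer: 2489/9 ≈ 276.56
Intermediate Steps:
H(Z) = 2 - 5/Z (H(Z) = -5/Z + (2*Z)/Z = -5/Z + 2 = 2 - 5/Z)
T(x, C) = C + x
U = -138 (U = 69*(-2) = -138)
T(H(-9), 136) - U = (136 + (2 - 5/(-9))) - 1*(-138) = (136 + (2 - 5*(-1/9))) + 138 = (136 + (2 + 5/9)) + 138 = (136 + 23/9) + 138 = 1247/9 + 138 = 2489/9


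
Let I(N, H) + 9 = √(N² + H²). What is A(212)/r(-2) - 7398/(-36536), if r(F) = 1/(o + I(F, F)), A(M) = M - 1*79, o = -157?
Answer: -403317205/18268 + 266*√2 ≈ -21702.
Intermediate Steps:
I(N, H) = -9 + √(H² + N²) (I(N, H) = -9 + √(N² + H²) = -9 + √(H² + N²))
A(M) = -79 + M (A(M) = M - 79 = -79 + M)
r(F) = 1/(-166 + √2*√(F²)) (r(F) = 1/(-157 + (-9 + √(F² + F²))) = 1/(-157 + (-9 + √(2*F²))) = 1/(-157 + (-9 + √2*√(F²))) = 1/(-166 + √2*√(F²)))
A(212)/r(-2) - 7398/(-36536) = (-79 + 212)/(1/(-166 + √2*√((-2)²))) - 7398/(-36536) = 133/(1/(-166 + √2*√4)) - 7398*(-1/36536) = 133/(1/(-166 + √2*2)) + 3699/18268 = 133/(1/(-166 + 2*√2)) + 3699/18268 = 133*(-166 + 2*√2) + 3699/18268 = (-22078 + 266*√2) + 3699/18268 = -403317205/18268 + 266*√2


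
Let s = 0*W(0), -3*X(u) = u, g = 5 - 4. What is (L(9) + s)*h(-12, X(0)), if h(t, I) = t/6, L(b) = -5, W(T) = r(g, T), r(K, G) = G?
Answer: 10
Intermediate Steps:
g = 1
W(T) = T
X(u) = -u/3
h(t, I) = t/6 (h(t, I) = t*(⅙) = t/6)
s = 0 (s = 0*0 = 0)
(L(9) + s)*h(-12, X(0)) = (-5 + 0)*((⅙)*(-12)) = -5*(-2) = 10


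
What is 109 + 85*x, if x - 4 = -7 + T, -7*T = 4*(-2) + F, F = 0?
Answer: -342/7 ≈ -48.857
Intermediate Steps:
T = 8/7 (T = -(4*(-2) + 0)/7 = -(-8 + 0)/7 = -⅐*(-8) = 8/7 ≈ 1.1429)
x = -13/7 (x = 4 + (-7 + 8/7) = 4 - 41/7 = -13/7 ≈ -1.8571)
109 + 85*x = 109 + 85*(-13/7) = 109 - 1105/7 = -342/7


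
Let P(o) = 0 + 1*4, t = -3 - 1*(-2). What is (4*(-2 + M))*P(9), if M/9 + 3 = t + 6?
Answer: 256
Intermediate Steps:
t = -1 (t = -3 + 2 = -1)
P(o) = 4 (P(o) = 0 + 4 = 4)
M = 18 (M = -27 + 9*(-1 + 6) = -27 + 9*5 = -27 + 45 = 18)
(4*(-2 + M))*P(9) = (4*(-2 + 18))*4 = (4*16)*4 = 64*4 = 256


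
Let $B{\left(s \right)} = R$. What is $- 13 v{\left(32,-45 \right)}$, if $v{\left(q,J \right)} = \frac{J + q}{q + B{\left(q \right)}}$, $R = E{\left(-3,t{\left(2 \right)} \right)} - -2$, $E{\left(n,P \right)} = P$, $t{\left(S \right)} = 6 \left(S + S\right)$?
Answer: $\frac{169}{58} \approx 2.9138$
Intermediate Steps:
$t{\left(S \right)} = 12 S$ ($t{\left(S \right)} = 6 \cdot 2 S = 12 S$)
$R = 26$ ($R = 12 \cdot 2 - -2 = 24 + 2 = 26$)
$B{\left(s \right)} = 26$
$v{\left(q,J \right)} = \frac{J + q}{26 + q}$ ($v{\left(q,J \right)} = \frac{J + q}{q + 26} = \frac{J + q}{26 + q}$)
$- 13 v{\left(32,-45 \right)} = - 13 \frac{-45 + 32}{26 + 32} = - 13 \cdot \frac{1}{58} \left(-13\right) = \left(-13\right) \left(- \frac{13}{58}\right) = \frac{169}{58}$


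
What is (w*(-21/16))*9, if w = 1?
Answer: -189/16 ≈ -11.813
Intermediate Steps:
(w*(-21/16))*9 = (1*(-21/16))*9 = -21/16*9 = -189/16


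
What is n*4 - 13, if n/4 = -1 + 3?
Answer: 19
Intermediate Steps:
n = 8 (n = 4*(-1 + 3) = 4*2 = 8)
n*4 - 13 = 8*4 - 13 = 32 - 13 = 19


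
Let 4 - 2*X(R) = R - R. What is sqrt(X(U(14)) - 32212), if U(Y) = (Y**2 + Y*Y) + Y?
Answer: I*sqrt(32210) ≈ 179.47*I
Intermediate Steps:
U(Y) = Y + 2*Y**2 (U(Y) = (Y**2 + Y**2) + Y = 2*Y**2 + Y = Y + 2*Y**2)
X(R) = 2 (X(R) = 2 - (R - R)/2 = 2 - 1/2*0 = 2 + 0 = 2)
sqrt(X(U(14)) - 32212) = sqrt(2 - 32212) = sqrt(-32210) = I*sqrt(32210)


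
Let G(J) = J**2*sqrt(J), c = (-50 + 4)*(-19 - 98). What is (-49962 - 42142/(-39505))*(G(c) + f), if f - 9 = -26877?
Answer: 53029550755824/39505 - 171510712030743696*sqrt(598)/39505 ≈ -1.0617e+14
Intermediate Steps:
f = -26868 (f = 9 - 26877 = -26868)
c = 5382 (c = -46*(-117) = 5382)
G(J) = J**(5/2)
(-49962 - 42142/(-39505))*(G(c) + f) = (-49962 - 42142/(-39505))*(5382**(5/2) - 26868) = (-49962 - 42142*(-1/39505))*(86897772*sqrt(598) - 26868) = (-49962 + 42142/39505)*(-26868 + 86897772*sqrt(598)) = -1973706668*(-26868 + 86897772*sqrt(598))/39505 = 53029550755824/39505 - 171510712030743696*sqrt(598)/39505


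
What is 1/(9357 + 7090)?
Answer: 1/16447 ≈ 6.0801e-5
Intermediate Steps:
1/(9357 + 7090) = 1/16447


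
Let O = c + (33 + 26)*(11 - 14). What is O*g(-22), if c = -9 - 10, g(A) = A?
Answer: 4312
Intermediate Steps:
c = -19
O = -196 (O = -19 + (33 + 26)*(11 - 14) = -19 + 59*(-3) = -19 - 177 = -196)
O*g(-22) = -196*(-22) = 4312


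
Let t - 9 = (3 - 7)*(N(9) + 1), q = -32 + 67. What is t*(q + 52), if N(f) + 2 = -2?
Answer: 1827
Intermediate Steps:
N(f) = -4 (N(f) = -2 - 2 = -4)
q = 35
t = 21 (t = 9 + (3 - 7)*(-4 + 1) = 9 - 4*(-3) = 9 + 12 = 21)
t*(q + 52) = 21*(35 + 52) = 21*87 = 1827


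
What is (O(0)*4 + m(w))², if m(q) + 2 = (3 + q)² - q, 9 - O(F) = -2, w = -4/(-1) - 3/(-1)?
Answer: 18225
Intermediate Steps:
w = 7 (w = -4*(-1) - 3*(-1) = 4 + 3 = 7)
O(F) = 11 (O(F) = 9 - 1*(-2) = 9 + 2 = 11)
m(q) = -2 + (3 + q)² - q (m(q) = -2 + ((3 + q)² - q) = -2 + (3 + q)² - q)
(O(0)*4 + m(w))² = (11*4 + (-2 + (3 + 7)² - 1*7))² = (44 + (-2 + 10² - 7))² = (44 + (-2 + 100 - 7))² = (44 + 91)² = 135² = 18225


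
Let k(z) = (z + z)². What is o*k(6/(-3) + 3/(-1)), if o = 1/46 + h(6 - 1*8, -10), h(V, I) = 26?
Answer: 59850/23 ≈ 2602.2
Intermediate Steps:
k(z) = 4*z² (k(z) = (2*z)² = 4*z²)
o = 1197/46 (o = 1/46 + 26 = 1197/46 ≈ 26.022)
o*k(6/(-3) + 3/(-1)) = 1197*(4*(6/(-3) + 3/(-1))²)/46 = 1197*(4*(6*(-⅓) + 3*(-1))²)/46 = 1197*(4*(-2 - 3)²)/46 = 1197*(4*(-5)²)/46 = 1197*(4*25)/46 = (1197/46)*100 = 59850/23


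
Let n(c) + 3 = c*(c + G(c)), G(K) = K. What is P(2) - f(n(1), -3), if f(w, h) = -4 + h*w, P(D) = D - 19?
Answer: -16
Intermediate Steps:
P(D) = -19 + D
n(c) = -3 + 2*c² (n(c) = -3 + c*(c + c) = -3 + c*(2*c) = -3 + 2*c²)
P(2) - f(n(1), -3) = (-19 + 2) - (-4 - 3*(-3 + 2*1²)) = -17 - (-4 - 3*(-3 + 2*1)) = -17 - (-4 - 3*(-3 + 2)) = -17 - (-4 - 3*(-1)) = -17 - (-4 + 3) = -17 - 1*(-1) = -17 + 1 = -16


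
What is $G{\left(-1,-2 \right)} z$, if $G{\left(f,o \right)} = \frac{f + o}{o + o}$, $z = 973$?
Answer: $\frac{2919}{4} \approx 729.75$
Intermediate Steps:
$G{\left(f,o \right)} = \frac{f + o}{2 o}$
$G{\left(-1,-2 \right)} z = \frac{-1 - 2}{2 \left(-2\right)} 973 = \frac{1}{2} \left(- \frac{1}{2}\right) \left(-3\right) 973 = \frac{3}{4} \cdot 973 = \frac{2919}{4}$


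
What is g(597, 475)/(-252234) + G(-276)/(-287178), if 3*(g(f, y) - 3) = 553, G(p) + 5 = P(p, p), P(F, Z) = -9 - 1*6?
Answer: -12188333/18109013913 ≈ -0.00067305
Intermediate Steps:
P(F, Z) = -15 (P(F, Z) = -9 - 6 = -15)
G(p) = -20 (G(p) = -5 - 15 = -20)
g(f, y) = 562/3 (g(f, y) = 3 + (1/3)*553 = 3 + 553/3 = 562/3)
g(597, 475)/(-252234) + G(-276)/(-287178) = (562/3)/(-252234) - 20/(-287178) = (562/3)*(-1/252234) - 20*(-1/287178) = -281/378351 + 10/143589 = -12188333/18109013913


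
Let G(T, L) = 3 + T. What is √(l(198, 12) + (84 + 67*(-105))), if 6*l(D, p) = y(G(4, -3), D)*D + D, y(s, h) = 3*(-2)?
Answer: 2*I*√1779 ≈ 84.356*I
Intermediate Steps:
y(s, h) = -6
l(D, p) = -5*D/6 (l(D, p) = (-6*D + D)/6 = (-5*D)/6 = -5*D/6)
√(l(198, 12) + (84 + 67*(-105))) = √(-⅚*198 + (84 + 67*(-105))) = √(-165 + (84 - 7035)) = √(-165 - 6951) = √(-7116) = 2*I*√1779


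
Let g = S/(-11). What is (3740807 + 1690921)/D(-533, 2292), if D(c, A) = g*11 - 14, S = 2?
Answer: -339483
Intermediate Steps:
g = -2/11 (g = 2/(-11) = 2*(-1/11) = -2/11 ≈ -0.18182)
D(c, A) = -16 (D(c, A) = -2/11*11 - 14 = -2 - 14 = -16)
(3740807 + 1690921)/D(-533, 2292) = (3740807 + 1690921)/(-16) = 5431728*(-1/16) = -339483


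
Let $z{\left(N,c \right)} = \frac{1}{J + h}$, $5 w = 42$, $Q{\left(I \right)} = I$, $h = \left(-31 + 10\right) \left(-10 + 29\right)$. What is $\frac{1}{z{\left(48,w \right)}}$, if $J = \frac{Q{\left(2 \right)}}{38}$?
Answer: $- \frac{7580}{19} \approx -398.95$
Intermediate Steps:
$h = -399$ ($h = \left(-21\right) 19 = -399$)
$w = \frac{42}{5}$ ($w = \frac{1}{5} \cdot 42 = \frac{42}{5} \approx 8.4$)
$J = \frac{1}{19}$ ($J = \frac{2}{38} = 2 \cdot \frac{1}{38} = \frac{1}{19} \approx 0.052632$)
$z{\left(N,c \right)} = - \frac{19}{7580}$ ($z{\left(N,c \right)} = \frac{1}{\frac{1}{19} - 399} = \frac{1}{- \frac{7580}{19}} = - \frac{19}{7580}$)
$\frac{1}{z{\left(48,w \right)}} = \frac{1}{- \frac{19}{7580}} = - \frac{7580}{19}$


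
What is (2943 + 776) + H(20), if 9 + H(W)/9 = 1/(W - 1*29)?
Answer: 3637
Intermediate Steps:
H(W) = -81 + 9/(-29 + W) (H(W) = -81 + 9/(W - 1*29) = -81 + 9/(W - 29) = -81 + 9/(-29 + W))
(2943 + 776) + H(20) = (2943 + 776) + 9*(262 - 9*20)/(-29 + 20) = 3719 + 9*(262 - 180)/(-9) = 3719 + 9*(-⅑)*82 = 3719 - 82 = 3637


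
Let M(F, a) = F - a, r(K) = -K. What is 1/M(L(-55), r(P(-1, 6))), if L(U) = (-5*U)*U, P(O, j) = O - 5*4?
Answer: -1/15146 ≈ -6.6024e-5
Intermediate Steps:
P(O, j) = -20 + O (P(O, j) = O - 20 = -20 + O)
L(U) = -5*U**2
1/M(L(-55), r(P(-1, 6))) = 1/(-5*(-55)**2 - (-1)*(-20 - 1)) = 1/(-5*3025 - (-1)*(-21)) = 1/(-15125 - 1*21) = 1/(-15125 - 21) = 1/(-15146) = -1/15146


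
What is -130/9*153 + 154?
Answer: -2056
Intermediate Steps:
-130/9*153 + 154 = -2210 + 154 = -2056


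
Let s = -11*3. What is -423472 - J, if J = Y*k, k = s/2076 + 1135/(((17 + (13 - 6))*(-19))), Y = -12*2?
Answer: -1392150073/3287 ≈ -4.2353e+5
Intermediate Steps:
s = -33
Y = -24
k = -197609/78888 (k = -33/2076 + 1135/(((17 + (13 - 6))*(-19))) = -33*1/2076 + 1135/(((17 + 7)*(-19))) = -11/692 + 1135/((24*(-19))) = -11/692 + 1135/(-456) = -11/692 + 1135*(-1/456) = -11/692 - 1135/456 = -197609/78888 ≈ -2.5049)
J = 197609/3287 (J = -24*(-197609/78888) = 197609/3287 ≈ 60.118)
-423472 - J = -423472 - 1*197609/3287 = -423472 - 197609/3287 = -1392150073/3287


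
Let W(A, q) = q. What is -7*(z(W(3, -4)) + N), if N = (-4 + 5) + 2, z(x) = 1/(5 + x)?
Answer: -28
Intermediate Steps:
N = 3 (N = 1 + 2 = 3)
-7*(z(W(3, -4)) + N) = -7*(1/(5 - 4) + 3) = -7*(1/1 + 3) = -7*(1 + 3) = -7*4 = -28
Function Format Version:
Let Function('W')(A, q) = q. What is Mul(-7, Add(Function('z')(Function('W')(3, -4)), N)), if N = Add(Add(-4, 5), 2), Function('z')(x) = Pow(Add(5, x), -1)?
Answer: -28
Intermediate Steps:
N = 3 (N = Add(1, 2) = 3)
Mul(-7, Add(Function('z')(Function('W')(3, -4)), N)) = Mul(-7, Add(Pow(Add(5, -4), -1), 3)) = Mul(-7, Add(Pow(1, -1), 3)) = Mul(-7, Add(1, 3)) = Mul(-7, 4) = -28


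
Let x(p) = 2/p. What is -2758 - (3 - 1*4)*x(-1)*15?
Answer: -2788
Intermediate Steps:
-2758 - (3 - 1*4)*x(-1)*15 = -2758 - (3 - 1*4)*(2/(-1))*15 = -2758 - (3 - 4)*(2*(-1))*15 = -2758 - (-1*(-2))*15 = -2758 - 2*15 = -2758 - 1*30 = -2758 - 30 = -2788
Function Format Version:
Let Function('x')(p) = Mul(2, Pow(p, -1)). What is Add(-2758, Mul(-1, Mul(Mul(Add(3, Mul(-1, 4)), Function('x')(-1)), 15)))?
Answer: -2788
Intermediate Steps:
Add(-2758, Mul(-1, Mul(Mul(Add(3, Mul(-1, 4)), Function('x')(-1)), 15))) = Add(-2758, Mul(-1, Mul(Mul(Add(3, Mul(-1, 4)), Mul(2, Pow(-1, -1))), 15))) = Add(-2758, Mul(-1, Mul(Mul(Add(3, -4), Mul(2, -1)), 15))) = Add(-2758, Mul(-1, Mul(Mul(-1, -2), 15))) = Add(-2758, Mul(-1, Mul(2, 15))) = Add(-2758, Mul(-1, 30)) = Add(-2758, -30) = -2788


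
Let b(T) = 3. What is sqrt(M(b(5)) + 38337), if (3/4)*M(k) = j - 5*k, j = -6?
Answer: sqrt(38309) ≈ 195.73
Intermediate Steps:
M(k) = -8 - 20*k/3 (M(k) = 4*(-6 - 5*k)/3 = -8 - 20*k/3)
sqrt(M(b(5)) + 38337) = sqrt((-8 - 20/3*3) + 38337) = sqrt((-8 - 20) + 38337) = sqrt(-28 + 38337) = sqrt(38309)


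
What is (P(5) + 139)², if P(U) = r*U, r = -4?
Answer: 14161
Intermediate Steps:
P(U) = -4*U
(P(5) + 139)² = (-4*5 + 139)² = (-20 + 139)² = 119² = 14161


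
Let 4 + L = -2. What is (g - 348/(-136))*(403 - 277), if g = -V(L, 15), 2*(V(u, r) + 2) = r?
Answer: -6300/17 ≈ -370.59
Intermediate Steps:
L = -6 (L = -4 - 2 = -6)
V(u, r) = -2 + r/2
g = -11/2 (g = -(-2 + (½)*15) = -(-2 + 15/2) = -1*11/2 = -11/2 ≈ -5.5000)
(g - 348/(-136))*(403 - 277) = (-11/2 - 348/(-136))*(403 - 277) = (-11/2 - 348*(-1/136))*126 = (-11/2 + 87/34)*126 = -50/17*126 = -6300/17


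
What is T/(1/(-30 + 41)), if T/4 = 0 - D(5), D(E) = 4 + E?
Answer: -396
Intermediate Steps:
T = -36 (T = 4*(0 - (4 + 5)) = 4*(0 - 1*9) = 4*(0 - 9) = 4*(-9) = -36)
T/(1/(-30 + 41)) = -36/1/(-30 + 41) = -36/1/11 = -36/(1/11) = 11*(-36) = -396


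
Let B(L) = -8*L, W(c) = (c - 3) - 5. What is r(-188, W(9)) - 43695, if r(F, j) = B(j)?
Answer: -43703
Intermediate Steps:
W(c) = -8 + c (W(c) = (-3 + c) - 5 = -8 + c)
r(F, j) = -8*j
r(-188, W(9)) - 43695 = -8*(-8 + 9) - 43695 = -8*1 - 43695 = -8 - 43695 = -43703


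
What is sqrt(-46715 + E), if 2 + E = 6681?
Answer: 2*I*sqrt(10009) ≈ 200.09*I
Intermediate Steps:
E = 6679 (E = -2 + 6681 = 6679)
sqrt(-46715 + E) = sqrt(-46715 + 6679) = sqrt(-40036) = 2*I*sqrt(10009)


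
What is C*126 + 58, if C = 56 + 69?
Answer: 15808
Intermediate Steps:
C = 125
C*126 + 58 = 125*126 + 58 = 15750 + 58 = 15808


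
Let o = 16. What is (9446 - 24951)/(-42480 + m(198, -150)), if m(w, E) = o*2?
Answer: 2215/6064 ≈ 0.36527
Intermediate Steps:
m(w, E) = 32 (m(w, E) = 16*2 = 32)
(9446 - 24951)/(-42480 + m(198, -150)) = (9446 - 24951)/(-42480 + 32) = -15505/(-42448) = -15505*(-1/42448) = 2215/6064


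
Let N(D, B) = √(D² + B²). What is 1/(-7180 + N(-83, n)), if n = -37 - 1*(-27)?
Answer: -7180/51545411 - √6989/51545411 ≈ -0.00014092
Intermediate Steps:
n = -10 (n = -37 + 27 = -10)
N(D, B) = √(B² + D²)
1/(-7180 + N(-83, n)) = 1/(-7180 + √((-10)² + (-83)²)) = 1/(-7180 + √(100 + 6889)) = 1/(-7180 + √6989)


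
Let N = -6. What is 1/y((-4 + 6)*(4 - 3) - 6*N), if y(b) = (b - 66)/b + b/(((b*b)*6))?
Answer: -228/167 ≈ -1.3653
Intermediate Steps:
y(b) = 1/(6*b) + (-66 + b)/b (y(b) = (-66 + b)/b + b/((b²*6)) = (-66 + b)/b + b/((6*b²)) = (-66 + b)/b + b*(1/(6*b²)) = (-66 + b)/b + 1/(6*b) = 1/(6*b) + (-66 + b)/b)
1/y((-4 + 6)*(4 - 3) - 6*N) = 1/((-395/6 + ((-4 + 6)*(4 - 3) - 6*(-6)))/((-4 + 6)*(4 - 3) - 6*(-6))) = 1/((-395/6 + (2*1 + 36))/(2*1 + 36)) = 1/((-395/6 + (2 + 36))/(2 + 36)) = 1/((-395/6 + 38)/38) = 1/((1/38)*(-167/6)) = 1/(-167/228) = -228/167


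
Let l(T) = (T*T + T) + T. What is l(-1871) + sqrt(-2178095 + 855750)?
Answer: 3496899 + I*sqrt(1322345) ≈ 3.4969e+6 + 1149.9*I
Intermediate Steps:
l(T) = T**2 + 2*T (l(T) = (T**2 + T) + T = (T + T**2) + T = T**2 + 2*T)
l(-1871) + sqrt(-2178095 + 855750) = -1871*(2 - 1871) + sqrt(-2178095 + 855750) = -1871*(-1869) + sqrt(-1322345) = 3496899 + I*sqrt(1322345)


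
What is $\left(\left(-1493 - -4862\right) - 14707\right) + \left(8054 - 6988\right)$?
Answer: $-10272$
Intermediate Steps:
$\left(\left(-1493 - -4862\right) - 14707\right) + \left(8054 - 6988\right) = \left(\left(-1493 + 4862\right) - 14707\right) + 1066 = \left(3369 - 14707\right) + 1066 = -11338 + 1066 = -10272$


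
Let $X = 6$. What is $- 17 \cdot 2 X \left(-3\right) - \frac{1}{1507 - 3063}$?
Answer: $\frac{952273}{1556} \approx 612.0$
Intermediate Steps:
$- 17 \cdot 2 X \left(-3\right) - \frac{1}{1507 - 3063} = - 17 \cdot 2 \cdot 6 \left(-3\right) - \frac{1}{1507 - 3063} = - 17 \cdot 12 \left(-3\right) - \frac{1}{-1556} = \left(-17\right) \left(-36\right) - - \frac{1}{1556} = 612 + \frac{1}{1556} = \frac{952273}{1556}$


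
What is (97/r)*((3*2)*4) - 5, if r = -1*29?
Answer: -2473/29 ≈ -85.276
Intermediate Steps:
r = -29
(97/r)*((3*2)*4) - 5 = (97/(-29))*((3*2)*4) - 5 = (97*(-1/29))*(6*4) - 5 = -97/29*24 - 5 = -2328/29 - 5 = -2473/29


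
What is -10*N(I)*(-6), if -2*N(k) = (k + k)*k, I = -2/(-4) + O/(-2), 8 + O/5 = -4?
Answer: -55815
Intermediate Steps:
O = -60 (O = -40 + 5*(-4) = -40 - 20 = -60)
I = 61/2 (I = -2/(-4) - 60/(-2) = -2*(-¼) - 60*(-½) = ½ + 30 = 61/2 ≈ 30.500)
N(k) = -k² (N(k) = -(k + k)*k/2 = -2*k*k/2 = -k²)
-10*N(I)*(-6) = -(-10)*(61/2)²*(-6) = -(-10)*3721/4*(-6) = -10*(-3721/4)*(-6) = (18605/2)*(-6) = -55815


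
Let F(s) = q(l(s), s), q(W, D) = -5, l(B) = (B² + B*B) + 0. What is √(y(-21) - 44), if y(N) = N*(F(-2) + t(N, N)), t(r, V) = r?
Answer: √502 ≈ 22.405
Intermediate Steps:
l(B) = 2*B² (l(B) = (B² + B²) + 0 = 2*B² + 0 = 2*B²)
F(s) = -5
y(N) = N*(-5 + N)
√(y(-21) - 44) = √(-21*(-5 - 21) - 44) = √(-21*(-26) - 44) = √(546 - 44) = √502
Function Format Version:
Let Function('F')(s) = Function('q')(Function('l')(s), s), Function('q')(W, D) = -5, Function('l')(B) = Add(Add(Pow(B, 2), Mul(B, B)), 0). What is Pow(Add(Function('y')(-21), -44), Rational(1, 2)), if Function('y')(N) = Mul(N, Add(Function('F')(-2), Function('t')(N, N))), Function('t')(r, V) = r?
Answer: Pow(502, Rational(1, 2)) ≈ 22.405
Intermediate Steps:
Function('l')(B) = Mul(2, Pow(B, 2)) (Function('l')(B) = Add(Add(Pow(B, 2), Pow(B, 2)), 0) = Add(Mul(2, Pow(B, 2)), 0) = Mul(2, Pow(B, 2)))
Function('F')(s) = -5
Function('y')(N) = Mul(N, Add(-5, N))
Pow(Add(Function('y')(-21), -44), Rational(1, 2)) = Pow(Add(Mul(-21, Add(-5, -21)), -44), Rational(1, 2)) = Pow(Add(Mul(-21, -26), -44), Rational(1, 2)) = Pow(Add(546, -44), Rational(1, 2)) = Pow(502, Rational(1, 2))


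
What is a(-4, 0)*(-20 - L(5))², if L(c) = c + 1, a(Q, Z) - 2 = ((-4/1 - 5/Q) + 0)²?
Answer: 25857/4 ≈ 6464.3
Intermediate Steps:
a(Q, Z) = 2 + (-4 - 5/Q)² (a(Q, Z) = 2 + ((-4/1 - 5/Q) + 0)² = 2 + ((-4*1 - 5/Q) + 0)² = 2 + ((-4 - 5/Q) + 0)² = 2 + (-4 - 5/Q)²)
L(c) = 1 + c
a(-4, 0)*(-20 - L(5))² = (18 + 25/(-4)² + 40/(-4))*(-20 - (1 + 5))² = (18 + 25*(1/16) + 40*(-¼))*(-20 - 1*6)² = (18 + 25/16 - 10)*(-20 - 6)² = (153/16)*(-26)² = (153/16)*676 = 25857/4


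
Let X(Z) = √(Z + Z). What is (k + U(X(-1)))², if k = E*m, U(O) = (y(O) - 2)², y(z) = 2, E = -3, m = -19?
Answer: 3249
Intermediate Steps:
X(Z) = √2*√Z (X(Z) = √(2*Z) = √2*√Z)
U(O) = 0 (U(O) = (2 - 2)² = 0² = 0)
k = 57 (k = -3*(-19) = 57)
(k + U(X(-1)))² = (57 + 0)² = 57² = 3249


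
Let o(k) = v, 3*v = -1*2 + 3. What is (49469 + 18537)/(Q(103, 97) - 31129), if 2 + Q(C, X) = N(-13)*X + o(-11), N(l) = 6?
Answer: -102009/45823 ≈ -2.2262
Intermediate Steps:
v = ⅓ (v = (-1*2 + 3)/3 = (-2 + 3)/3 = (⅓)*1 = ⅓ ≈ 0.33333)
o(k) = ⅓
Q(C, X) = -5/3 + 6*X (Q(C, X) = -2 + (6*X + ⅓) = -2 + (⅓ + 6*X) = -5/3 + 6*X)
(49469 + 18537)/(Q(103, 97) - 31129) = (49469 + 18537)/((-5/3 + 6*97) - 31129) = 68006/((-5/3 + 582) - 31129) = 68006/(1741/3 - 31129) = 68006/(-91646/3) = 68006*(-3/91646) = -102009/45823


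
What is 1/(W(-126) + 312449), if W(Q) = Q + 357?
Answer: 1/312680 ≈ 3.1982e-6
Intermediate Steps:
W(Q) = 357 + Q
1/(W(-126) + 312449) = 1/((357 - 126) + 312449) = 1/(231 + 312449) = 1/312680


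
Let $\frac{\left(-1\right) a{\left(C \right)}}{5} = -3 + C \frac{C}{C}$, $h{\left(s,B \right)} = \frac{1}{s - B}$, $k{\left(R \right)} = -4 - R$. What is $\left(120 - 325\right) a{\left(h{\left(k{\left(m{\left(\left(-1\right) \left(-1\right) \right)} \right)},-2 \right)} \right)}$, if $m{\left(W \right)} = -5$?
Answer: $- \frac{8200}{3} \approx -2733.3$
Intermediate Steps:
$a{\left(C \right)} = 15 - 5 C$ ($a{\left(C \right)} = - 5 \left(-3 + C \frac{C}{C}\right) = - 5 \left(-3 + C 1\right) = - 5 \left(-3 + C\right) = 15 - 5 C$)
$\left(120 - 325\right) a{\left(h{\left(k{\left(m{\left(\left(-1\right) \left(-1\right) \right)} \right)},-2 \right)} \right)} = \left(120 - 325\right) \left(15 - \frac{5}{\left(-4 - -5\right) - -2}\right) = - 205 \left(15 - \frac{5}{\left(-4 + 5\right) + 2}\right) = - 205 \left(15 - \frac{5}{1 + 2}\right) = - 205 \left(15 - \frac{5}{3}\right) = \left(-205\right) \frac{40}{3} = - \frac{8200}{3}$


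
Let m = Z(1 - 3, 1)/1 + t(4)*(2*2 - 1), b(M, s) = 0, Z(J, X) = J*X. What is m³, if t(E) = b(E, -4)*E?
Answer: -8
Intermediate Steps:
t(E) = 0 (t(E) = 0*E = 0)
m = -2 (m = ((1 - 3)*1)/1 + 0*(2*2 - 1) = -2*1*1 + 0*(4 - 1) = -2*1 + 0*3 = -2 + 0 = -2)
m³ = (-2)³ = -8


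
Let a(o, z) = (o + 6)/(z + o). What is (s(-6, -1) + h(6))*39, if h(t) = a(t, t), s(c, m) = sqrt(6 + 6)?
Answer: 39 + 78*sqrt(3) ≈ 174.10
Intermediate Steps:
s(c, m) = 2*sqrt(3) (s(c, m) = sqrt(12) = 2*sqrt(3))
a(o, z) = (6 + o)/(o + z)
h(t) = (6 + t)/(2*t) (h(t) = (6 + t)/(t + t) = (6 + t)/((2*t)) = (1/(2*t))*(6 + t) = (6 + t)/(2*t))
(s(-6, -1) + h(6))*39 = (2*sqrt(3) + (1/2)*(6 + 6)/6)*39 = (2*sqrt(3) + (1/2)*(1/6)*12)*39 = (2*sqrt(3) + 1)*39 = (1 + 2*sqrt(3))*39 = 39 + 78*sqrt(3)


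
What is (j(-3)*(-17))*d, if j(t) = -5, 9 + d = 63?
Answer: 4590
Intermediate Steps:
d = 54 (d = -9 + 63 = 54)
(j(-3)*(-17))*d = -5*(-17)*54 = 85*54 = 4590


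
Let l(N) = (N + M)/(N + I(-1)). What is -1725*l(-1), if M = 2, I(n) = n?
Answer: 1725/2 ≈ 862.50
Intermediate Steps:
l(N) = (2 + N)/(-1 + N) (l(N) = (N + 2)/(N - 1) = (2 + N)/(-1 + N))
-1725*l(-1) = -1725*(2 - 1)/(-1 - 1) = -1725/(-2) = -(-1725)/2 = -1725*(-1/2) = 1725/2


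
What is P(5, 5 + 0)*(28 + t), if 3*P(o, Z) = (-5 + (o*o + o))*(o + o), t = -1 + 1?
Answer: 7000/3 ≈ 2333.3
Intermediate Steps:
t = 0
P(o, Z) = 2*o*(-5 + o + o**2)/3 (P(o, Z) = ((-5 + (o*o + o))*(o + o))/3 = ((-5 + (o**2 + o))*(2*o))/3 = ((-5 + (o + o**2))*(2*o))/3 = ((-5 + o + o**2)*(2*o))/3 = (2*o*(-5 + o + o**2))/3 = 2*o*(-5 + o + o**2)/3)
P(5, 5 + 0)*(28 + t) = ((2/3)*5*(-5 + 5 + 5**2))*(28 + 0) = ((2/3)*5*(-5 + 5 + 25))*28 = ((2/3)*5*25)*28 = (250/3)*28 = 7000/3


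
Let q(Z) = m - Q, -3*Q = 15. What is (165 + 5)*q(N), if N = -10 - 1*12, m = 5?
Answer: 1700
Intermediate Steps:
Q = -5 (Q = -⅓*15 = -5)
N = -22 (N = -10 - 12 = -22)
q(Z) = 10 (q(Z) = 5 - 1*(-5) = 5 + 5 = 10)
(165 + 5)*q(N) = (165 + 5)*10 = 170*10 = 1700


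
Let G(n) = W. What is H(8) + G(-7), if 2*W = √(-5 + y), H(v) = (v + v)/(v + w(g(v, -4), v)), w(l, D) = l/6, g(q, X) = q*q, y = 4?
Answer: 6/7 + I/2 ≈ 0.85714 + 0.5*I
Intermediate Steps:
g(q, X) = q²
w(l, D) = l/6 (w(l, D) = l*(⅙) = l/6)
H(v) = 2*v/(v + v²/6) (H(v) = (v + v)/(v + v²/6) = (2*v)/(v + v²/6) = 2*v/(v + v²/6))
W = I/2 (W = √(-5 + 4)/2 = √(-1)/2 = I/2 ≈ 0.5*I)
G(n) = I/2
H(8) + G(-7) = 12/(6 + 8) + I/2 = 12/14 + I/2 = 12*(1/14) + I/2 = 6/7 + I/2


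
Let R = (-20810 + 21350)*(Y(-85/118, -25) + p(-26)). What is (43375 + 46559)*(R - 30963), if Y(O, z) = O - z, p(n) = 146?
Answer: 323608882662/59 ≈ 5.4849e+9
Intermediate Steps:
R = 5425110/59 (R = (-20810 + 21350)*((-85/118 - 1*(-25)) + 146) = 540*((-85*1/118 + 25) + 146) = 540*((-85/118 + 25) + 146) = 540*(2865/118 + 146) = 540*(20093/118) = 5425110/59 ≈ 91951.)
(43375 + 46559)*(R - 30963) = (43375 + 46559)*(5425110/59 - 30963) = 89934*(3598293/59) = 323608882662/59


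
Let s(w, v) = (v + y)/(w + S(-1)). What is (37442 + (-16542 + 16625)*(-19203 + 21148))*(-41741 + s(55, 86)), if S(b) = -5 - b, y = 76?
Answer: -141111783211/17 ≈ -8.3007e+9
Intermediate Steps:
s(w, v) = (76 + v)/(-4 + w) (s(w, v) = (v + 76)/(w + (-5 - 1*(-1))) = (76 + v)/(w + (-5 + 1)) = (76 + v)/(w - 4) = (76 + v)/(-4 + w))
(37442 + (-16542 + 16625)*(-19203 + 21148))*(-41741 + s(55, 86)) = (37442 + (-16542 + 16625)*(-19203 + 21148))*(-41741 + (76 + 86)/(-4 + 55)) = (37442 + 83*1945)*(-41741 + 162/51) = (37442 + 161435)*(-41741 + (1/51)*162) = 198877*(-41741 + 54/17) = 198877*(-709543/17) = -141111783211/17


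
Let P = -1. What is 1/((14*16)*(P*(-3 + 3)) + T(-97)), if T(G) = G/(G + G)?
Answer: 2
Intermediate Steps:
T(G) = ½ (T(G) = G/((2*G)) = (1/(2*G))*G = ½)
1/((14*16)*(P*(-3 + 3)) + T(-97)) = 1/((14*16)*(-(-3 + 3)) + ½) = 1/(224*(-1*0) + ½) = 1/(224*0 + ½) = 1/(0 + ½) = 1/(½) = 2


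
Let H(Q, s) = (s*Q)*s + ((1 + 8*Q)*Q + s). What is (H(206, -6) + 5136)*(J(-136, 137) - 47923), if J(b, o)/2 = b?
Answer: -16976206800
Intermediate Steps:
J(b, o) = 2*b
H(Q, s) = s + Q*s² + Q*(1 + 8*Q) (H(Q, s) = (Q*s)*s + (Q*(1 + 8*Q) + s) = Q*s² + (s + Q*(1 + 8*Q)) = s + Q*s² + Q*(1 + 8*Q))
(H(206, -6) + 5136)*(J(-136, 137) - 47923) = ((206 - 6 + 8*206² + 206*(-6)²) + 5136)*(2*(-136) - 47923) = ((206 - 6 + 8*42436 + 206*36) + 5136)*(-272 - 47923) = ((206 - 6 + 339488 + 7416) + 5136)*(-48195) = (347104 + 5136)*(-48195) = 352240*(-48195) = -16976206800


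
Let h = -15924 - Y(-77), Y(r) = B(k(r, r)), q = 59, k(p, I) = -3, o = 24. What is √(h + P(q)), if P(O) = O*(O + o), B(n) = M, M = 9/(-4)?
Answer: I*√44099/2 ≈ 105.0*I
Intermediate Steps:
M = -9/4 (M = 9*(-¼) = -9/4 ≈ -2.2500)
B(n) = -9/4
Y(r) = -9/4
P(O) = O*(24 + O) (P(O) = O*(O + 24) = O*(24 + O))
h = -63687/4 (h = -15924 - 1*(-9/4) = -15924 + 9/4 = -63687/4 ≈ -15922.)
√(h + P(q)) = √(-63687/4 + 59*(24 + 59)) = √(-63687/4 + 59*83) = √(-63687/4 + 4897) = √(-44099/4) = I*√44099/2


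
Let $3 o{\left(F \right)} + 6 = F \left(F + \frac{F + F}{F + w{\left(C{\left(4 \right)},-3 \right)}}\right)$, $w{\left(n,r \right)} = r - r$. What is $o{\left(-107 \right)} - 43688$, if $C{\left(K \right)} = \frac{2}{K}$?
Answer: $-39945$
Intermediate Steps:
$w{\left(n,r \right)} = 0$
$o{\left(F \right)} = -2 + \frac{F \left(2 + F\right)}{3}$ ($o{\left(F \right)} = -2 + \frac{F \left(F + \frac{F + F}{F + 0}\right)}{3} = -2 + \frac{F \left(F + \frac{2 F}{F}\right)}{3} = -2 + \frac{F \left(F + 2\right)}{3} = -2 + \frac{F \left(2 + F\right)}{3}$)
$o{\left(-107 \right)} - 43688 = \left(-2 + \frac{\left(-107\right)^{2}}{3} + \frac{2}{3} \left(-107\right)\right) - 43688 = \left(-2 + \frac{1}{3} \cdot 11449 - \frac{214}{3}\right) - 43688 = \left(-2 + \frac{11449}{3} - \frac{214}{3}\right) - 43688 = 3743 - 43688 = -39945$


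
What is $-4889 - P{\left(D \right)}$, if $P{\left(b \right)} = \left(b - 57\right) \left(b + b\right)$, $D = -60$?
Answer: $-18929$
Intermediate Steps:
$P{\left(b \right)} = 2 b \left(-57 + b\right)$ ($P{\left(b \right)} = \left(-57 + b\right) 2 b = 2 b \left(-57 + b\right)$)
$-4889 - P{\left(D \right)} = -4889 - 2 \left(-60\right) \left(-57 - 60\right) = -4889 - 2 \left(-60\right) \left(-117\right) = -4889 - 14040 = -18929$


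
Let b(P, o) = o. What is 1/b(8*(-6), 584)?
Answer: 1/584 ≈ 0.0017123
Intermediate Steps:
1/b(8*(-6), 584) = 1/584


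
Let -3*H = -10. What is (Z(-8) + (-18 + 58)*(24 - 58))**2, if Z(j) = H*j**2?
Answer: 11833600/9 ≈ 1.3148e+6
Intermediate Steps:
H = 10/3 (H = -1/3*(-10) = 10/3 ≈ 3.3333)
Z(j) = 10*j**2/3
(Z(-8) + (-18 + 58)*(24 - 58))**2 = ((10/3)*(-8)**2 + (-18 + 58)*(24 - 58))**2 = ((10/3)*64 + 40*(-34))**2 = (640/3 - 1360)**2 = (-3440/3)**2 = 11833600/9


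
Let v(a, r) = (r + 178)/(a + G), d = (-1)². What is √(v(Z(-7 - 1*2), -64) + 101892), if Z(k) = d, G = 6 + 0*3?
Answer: 3*√554834/7 ≈ 319.23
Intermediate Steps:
G = 6 (G = 6 + 0 = 6)
d = 1
Z(k) = 1
v(a, r) = (178 + r)/(6 + a) (v(a, r) = (r + 178)/(a + 6) = (178 + r)/(6 + a))
√(v(Z(-7 - 1*2), -64) + 101892) = √((178 - 64)/(6 + 1) + 101892) = √(114/7 + 101892) = √(713358/7) = 3*√554834/7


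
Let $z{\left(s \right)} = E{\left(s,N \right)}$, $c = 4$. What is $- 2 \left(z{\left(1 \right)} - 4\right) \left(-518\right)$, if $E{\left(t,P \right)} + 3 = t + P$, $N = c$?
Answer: $-2072$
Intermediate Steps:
$N = 4$
$E{\left(t,P \right)} = -3 + P + t$ ($E{\left(t,P \right)} = -3 + \left(t + P\right) = -3 + \left(P + t\right) = -3 + P + t$)
$z{\left(s \right)} = 1 + s$ ($z{\left(s \right)} = -3 + 4 + s = 1 + s$)
$- 2 \left(z{\left(1 \right)} - 4\right) \left(-518\right) = - 2 \left(\left(1 + 1\right) - 4\right) \left(-518\right) = - 2 \left(2 - 4\right) \left(-518\right) = \left(-2\right) \left(-2\right) \left(-518\right) = 4 \left(-518\right) = -2072$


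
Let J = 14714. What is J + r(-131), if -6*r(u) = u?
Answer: 88415/6 ≈ 14736.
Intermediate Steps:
r(u) = -u/6
J + r(-131) = 14714 - ⅙*(-131) = 14714 + 131/6 = 88415/6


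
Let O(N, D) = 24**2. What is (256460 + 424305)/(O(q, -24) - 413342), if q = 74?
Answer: -680765/412766 ≈ -1.6493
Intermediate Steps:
O(N, D) = 576
(256460 + 424305)/(O(q, -24) - 413342) = (256460 + 424305)/(576 - 413342) = 680765/(-412766) = 680765*(-1/412766) = -680765/412766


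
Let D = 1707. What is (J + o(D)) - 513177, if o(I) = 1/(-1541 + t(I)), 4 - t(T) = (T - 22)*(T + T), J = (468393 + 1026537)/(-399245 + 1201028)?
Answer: -789188299415950910/1537853736147 ≈ -5.1318e+5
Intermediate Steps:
J = 498310/267261 (J = 1494930/801783 = 1494930*(1/801783) = 498310/267261 ≈ 1.8645)
t(T) = 4 - 2*T*(-22 + T) (t(T) = 4 - (T - 22)*(T + T) = 4 - (-22 + T)*2*T = 4 - 2*T*(-22 + T))
o(I) = 1/(-1537 - 2*I² + 44*I) (o(I) = 1/(-1541 + (4 - 2*I² + 44*I)) = 1/(-1537 - 2*I² + 44*I))
(J + o(D)) - 513177 = (498310/267261 - 1/(1537 - 44*1707 + 2*1707²)) - 513177 = (498310/267261 - 1/(1537 - 75108 + 2*2913849)) - 513177 = (498310/267261 - 1/(1537 - 75108 + 5827698)) - 513177 = (498310/267261 - 1/5754127) - 513177 = 2867338758109/1537853736147 - 513177 = -789188299415950910/1537853736147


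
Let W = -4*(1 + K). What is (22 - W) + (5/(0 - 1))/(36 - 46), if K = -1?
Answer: 45/2 ≈ 22.500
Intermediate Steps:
W = 0 (W = -4*(1 - 1) = -4*0 = 0)
(22 - W) + (5/(0 - 1))/(36 - 46) = (22 - 1*0) + (5/(0 - 1))/(36 - 46) = (22 + 0) + (5/(-1))/(-10) = 22 + (5*(-1))*(-⅒) = 22 - 5*(-⅒) = 22 + ½ = 45/2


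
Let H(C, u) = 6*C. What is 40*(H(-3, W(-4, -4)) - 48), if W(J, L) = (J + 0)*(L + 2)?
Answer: -2640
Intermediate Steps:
W(J, L) = J*(2 + L)
40*(H(-3, W(-4, -4)) - 48) = 40*(6*(-3) - 48) = 40*(-18 - 48) = 40*(-66) = -2640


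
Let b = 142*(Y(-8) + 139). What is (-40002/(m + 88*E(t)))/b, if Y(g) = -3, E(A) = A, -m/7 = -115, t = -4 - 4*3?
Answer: 6667/1940856 ≈ 0.0034351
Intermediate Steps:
t = -16 (t = -4 - 12 = -16)
m = 805 (m = -7*(-115) = 805)
b = 19312 (b = 142*(-3 + 139) = 142*136 = 19312)
(-40002/(m + 88*E(t)))/b = -40002/(805 + 88*(-16))/19312 = -40002/(805 - 1408)*(1/19312) = -40002/(-603)*(1/19312) = -40002*(-1/603)*(1/19312) = (13334/201)*(1/19312) = 6667/1940856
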